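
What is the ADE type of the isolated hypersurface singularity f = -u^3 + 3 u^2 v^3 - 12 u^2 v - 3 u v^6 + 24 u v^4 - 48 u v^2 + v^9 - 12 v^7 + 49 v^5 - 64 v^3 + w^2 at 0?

The Hessian of f at 0 has rank 1. Corank 2; j^3 = -(u + 4*v)^3 is a perfect cube, so E-series; the 5-jet and mu = 8 give E_8.

E8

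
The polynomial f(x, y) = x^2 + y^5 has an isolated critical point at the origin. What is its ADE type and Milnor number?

Type A4, Milnor number mu = 4.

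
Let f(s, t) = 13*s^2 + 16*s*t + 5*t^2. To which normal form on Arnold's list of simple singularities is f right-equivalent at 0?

A1

The Hessian of f at 0 is [[26, 16], [16, 10]] with rank 2, so corank 0. A Groebner basis of the Jacobian ideal J(f) in C{s,t} is {s, t}; counting standard monomials gives mu = 1. Corank 0: nondegenerate Morse point, so A_1.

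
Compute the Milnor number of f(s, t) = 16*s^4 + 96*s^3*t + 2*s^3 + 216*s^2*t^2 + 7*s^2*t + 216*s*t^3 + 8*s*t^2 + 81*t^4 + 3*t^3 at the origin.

5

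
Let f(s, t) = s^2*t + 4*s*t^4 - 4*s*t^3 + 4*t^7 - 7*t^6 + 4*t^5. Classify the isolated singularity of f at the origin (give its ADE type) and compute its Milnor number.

Type D7, Milnor number mu = 7.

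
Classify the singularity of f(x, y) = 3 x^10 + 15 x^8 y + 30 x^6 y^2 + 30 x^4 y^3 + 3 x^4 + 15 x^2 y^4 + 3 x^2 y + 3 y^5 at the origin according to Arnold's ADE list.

D_6

The Hessian of f at 0 is [[0, 0], [0, 0]] with rank 0, so corank 2. A Groebner basis of the Jacobian ideal J(f) in C{x,y} is {x^2/5 + y^4, x^3, x*y}; counting standard monomials gives mu = 6. Corank 2; j^3 = 3*x^2*y has shape L^2 M (L != M), so D-series; mu = 6 gives D_6.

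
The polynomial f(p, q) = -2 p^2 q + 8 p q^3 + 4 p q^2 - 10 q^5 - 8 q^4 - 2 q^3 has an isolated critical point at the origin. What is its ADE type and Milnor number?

The Hessian of f at 0 has rank 0. Corank 2; j^3 = -2*q*(p - q)^2 has shape L^2 M (L != M), so D-series; mu = 6 gives D_6.

Type D_{6}, Milnor number mu = 6.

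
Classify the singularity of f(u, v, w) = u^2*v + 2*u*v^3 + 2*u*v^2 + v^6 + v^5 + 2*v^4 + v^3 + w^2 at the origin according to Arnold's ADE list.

D_{7}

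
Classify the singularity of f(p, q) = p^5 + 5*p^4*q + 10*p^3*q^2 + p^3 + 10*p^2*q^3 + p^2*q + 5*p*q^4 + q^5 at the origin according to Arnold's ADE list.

D_6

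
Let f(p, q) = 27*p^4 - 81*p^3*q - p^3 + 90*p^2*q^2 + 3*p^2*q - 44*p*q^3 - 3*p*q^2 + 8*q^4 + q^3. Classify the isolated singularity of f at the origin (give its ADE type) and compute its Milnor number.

Type E7, Milnor number mu = 7.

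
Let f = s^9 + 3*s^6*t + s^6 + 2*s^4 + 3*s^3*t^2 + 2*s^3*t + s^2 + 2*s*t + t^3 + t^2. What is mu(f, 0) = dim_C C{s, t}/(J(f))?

The Hessian of f at 0 is [[2, 2], [2, 2]] with rank 1, so corank 1. A Groebner basis of the Jacobian ideal J(f) in C{s,t} is {t^2, s + t}; counting standard monomials gives mu = 2. Corank 1: A-series; mu = 2 gives A_2.

2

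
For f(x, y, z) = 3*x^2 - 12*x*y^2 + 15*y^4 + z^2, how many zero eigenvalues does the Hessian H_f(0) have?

1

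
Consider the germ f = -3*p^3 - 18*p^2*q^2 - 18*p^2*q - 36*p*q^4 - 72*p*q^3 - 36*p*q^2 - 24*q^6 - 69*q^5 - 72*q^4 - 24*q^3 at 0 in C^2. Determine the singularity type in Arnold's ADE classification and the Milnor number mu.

The Hessian of f at 0 is [[0, 0], [0, 0]] with rank 0, so corank 2. A Groebner basis of the Jacobian ideal J(f) in C{p,q} is {q^4, p^3 + 6*p^2*q - 3*p^2 - 12*p*q - 16*q^3 - 12*q^2, p^2/4 + p*q^2 + p*q + 2*q^3 + q^2}; counting standard monomials gives mu = 8. Corank 2; j^3 = -3*(p + 2*q)^3 is a perfect cube, so E-series; the 5-jet and mu = 8 give E_8.

Type E_{8}, Milnor number mu = 8.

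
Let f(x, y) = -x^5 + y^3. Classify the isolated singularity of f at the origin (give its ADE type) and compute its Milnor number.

Type E_{8}, Milnor number mu = 8.

The Hessian of f at 0 has rank 0. Corank 2; j^3 = y^3 is a perfect cube, so E-series; the 5-jet and mu = 8 give E_8.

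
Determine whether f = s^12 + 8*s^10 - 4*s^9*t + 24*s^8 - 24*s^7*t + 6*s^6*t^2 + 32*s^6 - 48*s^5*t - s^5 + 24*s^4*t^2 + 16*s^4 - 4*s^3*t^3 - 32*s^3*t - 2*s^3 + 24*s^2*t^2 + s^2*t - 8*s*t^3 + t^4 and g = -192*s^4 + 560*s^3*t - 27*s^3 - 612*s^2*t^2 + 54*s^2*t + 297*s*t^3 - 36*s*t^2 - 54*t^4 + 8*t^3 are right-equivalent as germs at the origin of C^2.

No.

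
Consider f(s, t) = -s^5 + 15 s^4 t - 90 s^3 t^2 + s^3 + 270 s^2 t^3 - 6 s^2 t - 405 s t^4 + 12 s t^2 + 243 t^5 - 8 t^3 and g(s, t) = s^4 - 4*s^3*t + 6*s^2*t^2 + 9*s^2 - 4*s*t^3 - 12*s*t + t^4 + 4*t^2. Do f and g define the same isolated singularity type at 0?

No.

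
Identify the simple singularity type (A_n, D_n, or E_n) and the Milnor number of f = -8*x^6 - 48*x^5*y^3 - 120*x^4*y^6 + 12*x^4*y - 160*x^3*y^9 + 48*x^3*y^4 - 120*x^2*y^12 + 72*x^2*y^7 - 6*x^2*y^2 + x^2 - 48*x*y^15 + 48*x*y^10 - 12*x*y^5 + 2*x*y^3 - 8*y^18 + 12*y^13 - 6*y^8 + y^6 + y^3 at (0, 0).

The Hessian of f at 0 has rank 1. Corank 1: A-series; mu = 2 gives A_2.

Type A2, Milnor number mu = 2.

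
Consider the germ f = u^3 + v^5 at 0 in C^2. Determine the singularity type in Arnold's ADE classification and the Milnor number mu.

Type E_8, Milnor number mu = 8.

The Hessian of f at 0 is [[0, 0], [0, 0]] with rank 0, so corank 2. A Groebner basis of the Jacobian ideal J(f) in C{u,v} is {v^4, u^2}; counting standard monomials gives mu = 8. Corank 2; j^3 = u^3 is a perfect cube, so E-series; the 5-jet and mu = 8 give E_8.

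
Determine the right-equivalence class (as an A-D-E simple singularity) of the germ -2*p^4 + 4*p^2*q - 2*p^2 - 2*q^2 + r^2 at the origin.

The Hessian of f at 0 is [[-4, 0, 0], [0, -4, 0], [0, 0, 2]] with rank 3, so corank 0. A Groebner basis of the Jacobian ideal J(f) in C{p,q,r} is {p, q, r}; counting standard monomials gives mu = 1. Corank 0: nondegenerate Morse point, so A_1.

A_1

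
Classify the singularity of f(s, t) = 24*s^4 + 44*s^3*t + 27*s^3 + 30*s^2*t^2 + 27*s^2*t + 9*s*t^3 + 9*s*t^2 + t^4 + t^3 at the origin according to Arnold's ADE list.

E_7

The Hessian of f at 0 has rank 0. Corank 2; j^3 = (3*s + t)^3 is a perfect cube, so E-series; the 4-jet and mu = 7 give E_7.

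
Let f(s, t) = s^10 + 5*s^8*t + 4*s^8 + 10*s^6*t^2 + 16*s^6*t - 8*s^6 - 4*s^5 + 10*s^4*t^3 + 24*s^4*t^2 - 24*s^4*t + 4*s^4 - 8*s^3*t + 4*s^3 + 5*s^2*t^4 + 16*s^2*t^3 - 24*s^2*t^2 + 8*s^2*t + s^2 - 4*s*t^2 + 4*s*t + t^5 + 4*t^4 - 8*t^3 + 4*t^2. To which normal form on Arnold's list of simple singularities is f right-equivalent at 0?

A_4

The Hessian of f at 0 has rank 1. Corank 1: A-series; mu = 4 gives A_4.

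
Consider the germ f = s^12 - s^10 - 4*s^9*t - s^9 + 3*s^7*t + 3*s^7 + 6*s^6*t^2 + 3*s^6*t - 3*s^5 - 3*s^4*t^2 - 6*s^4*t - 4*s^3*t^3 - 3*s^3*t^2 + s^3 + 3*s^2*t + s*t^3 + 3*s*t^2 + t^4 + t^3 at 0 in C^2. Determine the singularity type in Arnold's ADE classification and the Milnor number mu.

Type E7, Milnor number mu = 7.

The Hessian of f at 0 has rank 0. Corank 2; j^3 = (s + t)^3 is a perfect cube, so E-series; the 4-jet and mu = 7 give E_7.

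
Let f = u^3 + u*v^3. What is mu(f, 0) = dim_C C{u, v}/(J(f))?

7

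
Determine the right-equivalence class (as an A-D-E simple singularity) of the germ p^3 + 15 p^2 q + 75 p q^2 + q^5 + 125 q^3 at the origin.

E8

The Hessian of f at 0 is [[0, 0], [0, 0]] with rank 0, so corank 2. A Groebner basis of the Jacobian ideal J(f) in C{p,q} is {q^4, p^2 + 10*p*q + 25*q^2}; counting standard monomials gives mu = 8. Corank 2; j^3 = (p + 5*q)^3 is a perfect cube, so E-series; the 5-jet and mu = 8 give E_8.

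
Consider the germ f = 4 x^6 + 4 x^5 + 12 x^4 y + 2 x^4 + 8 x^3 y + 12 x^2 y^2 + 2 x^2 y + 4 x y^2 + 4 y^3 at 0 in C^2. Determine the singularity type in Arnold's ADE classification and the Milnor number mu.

The Hessian of f at 0 has rank 0. Corank 2; j^3 = 2*y*(x^2 + 2*x*y + 2*y^2) splits into three distinct lines over C (the quadratic factor has nonzero discriminant), so D_4.

Type D4, Milnor number mu = 4.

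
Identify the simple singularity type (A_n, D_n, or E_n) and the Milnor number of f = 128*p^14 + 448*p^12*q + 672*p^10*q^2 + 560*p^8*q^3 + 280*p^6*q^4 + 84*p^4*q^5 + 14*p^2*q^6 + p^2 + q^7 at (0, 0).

Type A_{6}, Milnor number mu = 6.

The Hessian of f at 0 is [[2, 0], [0, 0]] with rank 1, so corank 1. A Groebner basis of the Jacobian ideal J(f) in C{p,q} is {q^6, p}; counting standard monomials gives mu = 6. Corank 1: A-series; mu = 6 gives A_6.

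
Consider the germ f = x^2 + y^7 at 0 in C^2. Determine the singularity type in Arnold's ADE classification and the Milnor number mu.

The Hessian of f at 0 has rank 1. Corank 1: A-series; mu = 6 gives A_6.

Type A_6, Milnor number mu = 6.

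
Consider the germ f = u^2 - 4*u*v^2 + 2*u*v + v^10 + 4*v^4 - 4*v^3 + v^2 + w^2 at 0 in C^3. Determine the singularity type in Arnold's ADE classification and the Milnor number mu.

Type A_{9}, Milnor number mu = 9.

The Hessian of f at 0 is [[2, 2, 0], [2, 2, 0], [0, 0, 2]] with rank 2, so corank 1. A Groebner basis of the Jacobian ideal J(f) in C{u,v,w} is {u^5 - 5*u^4 - 15*u^3*v - 35*u^3/4 - 27*u^2*v/2 - 23*u^2/8 - 27*u*v/8 - u/4 - v/4, u^4*v + 2*u^4 + 5*u^3*v + 5*u^3/2 + 15*u^2*v/4 + 3*u^2/4 + 7*u*v/8 + u/16 + v/16, -u/2 + v^2 - v/2, w}; counting standard monomials gives mu = 9. Corank 1: A-series; mu = 9 gives A_9.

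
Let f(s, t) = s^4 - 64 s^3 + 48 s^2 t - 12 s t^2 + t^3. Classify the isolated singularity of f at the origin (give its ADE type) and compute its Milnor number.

Type E_{6}, Milnor number mu = 6.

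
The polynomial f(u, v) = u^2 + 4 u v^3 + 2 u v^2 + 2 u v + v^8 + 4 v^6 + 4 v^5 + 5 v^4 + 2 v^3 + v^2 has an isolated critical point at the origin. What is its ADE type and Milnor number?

Type A_{7}, Milnor number mu = 7.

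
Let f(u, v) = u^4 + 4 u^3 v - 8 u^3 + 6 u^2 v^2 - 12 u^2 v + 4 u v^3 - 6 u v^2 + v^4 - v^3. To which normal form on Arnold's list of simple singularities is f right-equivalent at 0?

The Hessian of f at 0 has rank 0. Corank 2; j^3 = -(2*u + v)^3 is a perfect cube, so E-series; the 4-jet and mu = 6 give E_6.

E_6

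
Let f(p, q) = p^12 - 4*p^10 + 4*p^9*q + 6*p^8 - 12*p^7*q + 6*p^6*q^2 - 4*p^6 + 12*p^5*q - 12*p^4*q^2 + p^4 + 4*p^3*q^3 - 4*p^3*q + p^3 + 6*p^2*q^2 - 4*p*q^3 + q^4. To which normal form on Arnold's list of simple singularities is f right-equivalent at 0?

E6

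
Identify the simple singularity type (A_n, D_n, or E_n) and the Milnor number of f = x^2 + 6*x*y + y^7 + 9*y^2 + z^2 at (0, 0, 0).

Type A6, Milnor number mu = 6.

The Hessian of f at 0 has rank 2. Corank 1: A-series; mu = 6 gives A_6.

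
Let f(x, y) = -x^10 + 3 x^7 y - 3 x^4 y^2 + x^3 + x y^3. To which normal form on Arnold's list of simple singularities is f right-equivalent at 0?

The Hessian of f at 0 has rank 0. Corank 2; j^3 = x^3 is a perfect cube, so E-series; the 4-jet and mu = 7 give E_7.

E_{7}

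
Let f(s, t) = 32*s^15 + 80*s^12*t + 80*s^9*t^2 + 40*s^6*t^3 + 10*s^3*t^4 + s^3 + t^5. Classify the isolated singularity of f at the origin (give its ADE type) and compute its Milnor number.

The Hessian of f at 0 has rank 0. Corank 2; j^3 = s^3 is a perfect cube, so E-series; the 5-jet and mu = 8 give E_8.

Type E_{8}, Milnor number mu = 8.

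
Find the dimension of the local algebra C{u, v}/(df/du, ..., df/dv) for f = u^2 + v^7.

The Hessian of f at 0 is [[2, 0], [0, 0]] with rank 1, so corank 1. A Groebner basis of the Jacobian ideal J(f) in C{u,v} is {v^6, u}; counting standard monomials gives mu = 6. Corank 1: A-series; mu = 6 gives A_6.

6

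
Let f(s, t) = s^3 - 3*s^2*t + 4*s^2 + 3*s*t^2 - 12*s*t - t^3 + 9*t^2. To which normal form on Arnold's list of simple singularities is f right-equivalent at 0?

A_{2}

The Hessian of f at 0 has rank 1. Corank 1: A-series; mu = 2 gives A_2.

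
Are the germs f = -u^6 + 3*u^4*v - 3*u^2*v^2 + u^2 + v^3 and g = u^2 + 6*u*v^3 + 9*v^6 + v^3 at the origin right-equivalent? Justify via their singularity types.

The Hessian of f at 0 is [[2, 0], [0, 0]] with rank 1, so corank 1. A Groebner basis of the Jacobian ideal J(f) in C{u,v} is {v^2, u}; counting standard monomials gives mu = 2. Corank 1: A-series; mu = 2 gives A_2. The Hessian of g at 0 is [[2, 0], [0, 0]] with rank 1, so corank 1. A Groebner basis of the Jacobian ideal J(g) in C{u,v} is {v^2, u}; counting standard monomials gives mu = 2. Corank 1: A-series; mu = 2 gives A_2. Both have type A_2, hence right-equivalent.

Yes.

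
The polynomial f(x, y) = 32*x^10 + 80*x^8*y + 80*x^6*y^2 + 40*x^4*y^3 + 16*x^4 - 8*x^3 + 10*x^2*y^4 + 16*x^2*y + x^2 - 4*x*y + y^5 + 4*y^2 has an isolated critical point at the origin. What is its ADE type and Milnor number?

Type A_4, Milnor number mu = 4.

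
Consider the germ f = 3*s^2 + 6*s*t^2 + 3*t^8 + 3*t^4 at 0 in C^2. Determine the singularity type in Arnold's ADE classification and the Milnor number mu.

Type A7, Milnor number mu = 7.

The Hessian of f at 0 is [[6, 0], [0, 0]] with rank 1, so corank 1. A Groebner basis of the Jacobian ideal J(f) in C{s,t} is {s^4, s^3*t, s + t^2}; counting standard monomials gives mu = 7. Corank 1: A-series; mu = 7 gives A_7.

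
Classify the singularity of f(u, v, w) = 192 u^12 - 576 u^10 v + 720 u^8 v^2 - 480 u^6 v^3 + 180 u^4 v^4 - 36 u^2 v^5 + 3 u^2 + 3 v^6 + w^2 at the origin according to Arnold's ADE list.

A_{5}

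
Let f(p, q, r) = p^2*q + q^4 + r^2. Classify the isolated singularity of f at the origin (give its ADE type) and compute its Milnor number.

Type D_5, Milnor number mu = 5.

The Hessian of f at 0 is [[0, 0, 0], [0, 0, 0], [0, 0, 2]] with rank 1, so corank 2. A Groebner basis of the Jacobian ideal J(f) in C{p,q,r} is {p^3, p^2/4 + q^3, p*q, r}; counting standard monomials gives mu = 5. Corank 2; j^3 = p^2*q has shape L^2 M (L != M), so D-series; mu = 5 gives D_5.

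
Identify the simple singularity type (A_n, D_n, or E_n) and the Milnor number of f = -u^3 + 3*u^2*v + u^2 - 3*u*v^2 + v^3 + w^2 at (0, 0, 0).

Type A_2, Milnor number mu = 2.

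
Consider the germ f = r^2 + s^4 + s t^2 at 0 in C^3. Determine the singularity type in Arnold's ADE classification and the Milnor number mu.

Type D_5, Milnor number mu = 5.

The Hessian of f at 0 has rank 1. Corank 2; j^3 = s*t^2 has shape L^2 M (L != M), so D-series; mu = 5 gives D_5.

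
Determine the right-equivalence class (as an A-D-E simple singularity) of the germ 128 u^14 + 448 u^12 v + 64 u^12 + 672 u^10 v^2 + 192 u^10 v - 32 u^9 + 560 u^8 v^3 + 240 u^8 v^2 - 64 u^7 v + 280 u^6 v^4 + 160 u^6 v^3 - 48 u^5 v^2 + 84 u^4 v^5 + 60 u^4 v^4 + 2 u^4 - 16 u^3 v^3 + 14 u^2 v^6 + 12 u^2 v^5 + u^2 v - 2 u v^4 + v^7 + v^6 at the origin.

The Hessian of f at 0 has rank 0. Corank 2; j^3 = u^2*v has shape L^2 M (L != M), so D-series; mu = 7 gives D_7.

D7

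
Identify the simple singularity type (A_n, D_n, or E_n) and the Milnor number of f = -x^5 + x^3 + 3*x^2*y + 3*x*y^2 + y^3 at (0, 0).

Type E_8, Milnor number mu = 8.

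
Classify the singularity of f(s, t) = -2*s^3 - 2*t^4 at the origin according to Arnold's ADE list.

E_{6}

The Hessian of f at 0 is [[0, 0], [0, 0]] with rank 0, so corank 2. A Groebner basis of the Jacobian ideal J(f) in C{s,t} is {t^3, s^2}; counting standard monomials gives mu = 6. Corank 2; j^3 = -2*s^3 is a perfect cube, so E-series; the 4-jet and mu = 6 give E_6.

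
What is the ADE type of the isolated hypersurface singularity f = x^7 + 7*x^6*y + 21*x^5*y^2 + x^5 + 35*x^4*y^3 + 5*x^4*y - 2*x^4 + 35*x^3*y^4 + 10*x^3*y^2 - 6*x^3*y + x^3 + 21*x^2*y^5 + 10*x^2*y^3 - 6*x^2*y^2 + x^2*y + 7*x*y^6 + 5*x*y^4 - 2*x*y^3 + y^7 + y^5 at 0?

D_8

The Hessian of f at 0 is [[0, 0], [0, 0]] with rank 0, so corank 2. A Groebner basis of the Jacobian ideal J(f) in C{x,y} is {-9*x^2/20 + x*y^3 + 13*x*y^2/20 - x*y/10 + y^3/10, 17*x^2/20 - 49*x*y^2/20 + 3*x*y/10 + y^4 - 3*y^3/10, x^3 + x^2/20 + 3*x*y^2/20 - x*y/10 + y^3/10, x^2*y - 7*x^2/20 + 19*x*y^2/20 - 3*x*y/10 + 3*y^3/10}; counting standard monomials gives mu = 8. Corank 2; j^3 = x^2*(x + y) has shape L^2 M (L != M), so D-series; mu = 8 gives D_8.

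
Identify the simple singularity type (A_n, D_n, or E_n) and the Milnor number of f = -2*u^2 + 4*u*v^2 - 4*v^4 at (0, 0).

Type A3, Milnor number mu = 3.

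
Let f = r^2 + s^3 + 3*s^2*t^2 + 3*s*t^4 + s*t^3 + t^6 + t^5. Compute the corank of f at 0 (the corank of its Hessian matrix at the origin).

2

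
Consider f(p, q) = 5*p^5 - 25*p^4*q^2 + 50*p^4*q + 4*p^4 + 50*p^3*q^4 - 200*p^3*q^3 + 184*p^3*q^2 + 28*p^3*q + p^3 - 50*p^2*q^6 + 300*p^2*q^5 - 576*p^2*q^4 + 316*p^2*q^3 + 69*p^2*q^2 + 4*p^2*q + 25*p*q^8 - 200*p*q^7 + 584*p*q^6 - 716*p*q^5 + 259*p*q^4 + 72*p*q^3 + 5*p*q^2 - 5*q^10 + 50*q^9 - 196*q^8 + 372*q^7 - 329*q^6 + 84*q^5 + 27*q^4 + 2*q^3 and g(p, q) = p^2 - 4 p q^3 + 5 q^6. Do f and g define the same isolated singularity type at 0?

The Hessian of f at 0 has rank 0. Corank 2; j^3 = (p + q)^2*(p + 2*q) has shape L^2 M (L != M), so D-series; mu = 6 gives D_6. The Hessian of g at 0 has rank 1. Corank 1: A-series; mu = 5 gives A_5. f is D_6 but g is A_5, hence not right-equivalent.

No.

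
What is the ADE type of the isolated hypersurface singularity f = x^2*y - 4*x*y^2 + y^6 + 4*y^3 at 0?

The Hessian of f at 0 has rank 0. Corank 2; j^3 = y*(x - 2*y)^2 has shape L^2 M (L != M), so D-series; mu = 7 gives D_7.

D7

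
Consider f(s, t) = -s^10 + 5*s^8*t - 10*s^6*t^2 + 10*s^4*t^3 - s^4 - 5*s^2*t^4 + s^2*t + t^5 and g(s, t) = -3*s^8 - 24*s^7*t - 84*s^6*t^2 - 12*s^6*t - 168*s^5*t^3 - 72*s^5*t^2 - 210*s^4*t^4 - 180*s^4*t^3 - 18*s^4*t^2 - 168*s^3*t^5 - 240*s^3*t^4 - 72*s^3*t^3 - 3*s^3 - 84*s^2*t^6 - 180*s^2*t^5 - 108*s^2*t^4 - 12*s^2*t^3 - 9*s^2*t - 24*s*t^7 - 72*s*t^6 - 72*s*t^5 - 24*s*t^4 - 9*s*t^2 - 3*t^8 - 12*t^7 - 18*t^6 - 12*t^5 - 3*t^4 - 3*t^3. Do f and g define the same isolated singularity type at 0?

No.

The Hessian of f at 0 has rank 0. Corank 2; j^3 = s^2*t has shape L^2 M (L != M), so D-series; mu = 6 gives D_6. The Hessian of g at 0 has rank 0. Corank 2; j^3 = -3*(s + t)^3 is a perfect cube, so E-series; the 4-jet and mu = 6 give E_6. f is D_6 but g is E_6, hence not right-equivalent.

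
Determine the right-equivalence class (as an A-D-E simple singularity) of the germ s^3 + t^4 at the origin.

E_{6}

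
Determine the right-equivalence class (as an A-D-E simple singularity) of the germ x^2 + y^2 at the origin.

A_{1}

The Hessian of f at 0 is [[2, 0], [0, 2]] with rank 2, so corank 0. A Groebner basis of the Jacobian ideal J(f) in C{x,y} is {x, y}; counting standard monomials gives mu = 1. Corank 0: nondegenerate Morse point, so A_1.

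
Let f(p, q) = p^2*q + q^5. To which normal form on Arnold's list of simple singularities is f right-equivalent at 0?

D6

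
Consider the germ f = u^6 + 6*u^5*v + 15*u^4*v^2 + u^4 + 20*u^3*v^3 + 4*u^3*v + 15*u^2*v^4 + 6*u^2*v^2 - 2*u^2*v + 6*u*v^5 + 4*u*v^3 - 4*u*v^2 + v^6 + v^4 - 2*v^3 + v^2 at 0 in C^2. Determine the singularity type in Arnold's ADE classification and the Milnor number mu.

Type A_5, Milnor number mu = 5.

The Hessian of f at 0 is [[0, 0], [0, 2]] with rank 1, so corank 1. A Groebner basis of the Jacobian ideal J(f) in C{u,v} is {u*v^2, v^3, u^2 + 2*u*v + v^2 - v}; counting standard monomials gives mu = 5. Corank 1: A-series; mu = 5 gives A_5.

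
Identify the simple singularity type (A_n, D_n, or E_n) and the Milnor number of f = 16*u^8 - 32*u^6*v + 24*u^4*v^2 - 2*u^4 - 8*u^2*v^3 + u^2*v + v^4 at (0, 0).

Type D_{5}, Milnor number mu = 5.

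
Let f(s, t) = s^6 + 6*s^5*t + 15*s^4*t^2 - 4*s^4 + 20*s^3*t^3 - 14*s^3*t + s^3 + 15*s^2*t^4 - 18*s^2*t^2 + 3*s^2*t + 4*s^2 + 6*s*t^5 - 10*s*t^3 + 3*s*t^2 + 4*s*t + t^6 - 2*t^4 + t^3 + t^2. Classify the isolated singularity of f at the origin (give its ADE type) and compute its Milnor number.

Type A_{2}, Milnor number mu = 2.

The Hessian of f at 0 is [[8, 4], [4, 2]] with rank 1, so corank 1. A Groebner basis of the Jacobian ideal J(f) in C{s,t} is {t^2, s + t/2}; counting standard monomials gives mu = 2. Corank 1: A-series; mu = 2 gives A_2.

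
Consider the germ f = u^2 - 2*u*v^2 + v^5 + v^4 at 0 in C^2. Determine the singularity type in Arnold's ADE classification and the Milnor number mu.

The Hessian of f at 0 is [[2, 0], [0, 0]] with rank 1, so corank 1. A Groebner basis of the Jacobian ideal J(f) in C{u,v} is {u^2, -u + v^2}; counting standard monomials gives mu = 4. Corank 1: A-series; mu = 4 gives A_4.

Type A_4, Milnor number mu = 4.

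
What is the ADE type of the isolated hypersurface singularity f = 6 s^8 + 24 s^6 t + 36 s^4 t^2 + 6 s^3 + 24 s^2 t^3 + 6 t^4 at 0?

E_6

The Hessian of f at 0 has rank 0. Corank 2; j^3 = 6*s^3 is a perfect cube, so E-series; the 4-jet and mu = 6 give E_6.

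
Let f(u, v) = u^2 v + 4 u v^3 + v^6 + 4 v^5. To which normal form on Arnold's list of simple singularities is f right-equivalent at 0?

The Hessian of f at 0 is [[0, 0], [0, 0]] with rank 0, so corank 2. A Groebner basis of the Jacobian ideal J(f) in C{u,v} is {u^3, u^2*v + 2*u^2/3 + 4*u*v^2/3, u*v/2 + v^3}; counting standard monomials gives mu = 7. Corank 2; j^3 = u^2*v has shape L^2 M (L != M), so D-series; mu = 7 gives D_7.

D7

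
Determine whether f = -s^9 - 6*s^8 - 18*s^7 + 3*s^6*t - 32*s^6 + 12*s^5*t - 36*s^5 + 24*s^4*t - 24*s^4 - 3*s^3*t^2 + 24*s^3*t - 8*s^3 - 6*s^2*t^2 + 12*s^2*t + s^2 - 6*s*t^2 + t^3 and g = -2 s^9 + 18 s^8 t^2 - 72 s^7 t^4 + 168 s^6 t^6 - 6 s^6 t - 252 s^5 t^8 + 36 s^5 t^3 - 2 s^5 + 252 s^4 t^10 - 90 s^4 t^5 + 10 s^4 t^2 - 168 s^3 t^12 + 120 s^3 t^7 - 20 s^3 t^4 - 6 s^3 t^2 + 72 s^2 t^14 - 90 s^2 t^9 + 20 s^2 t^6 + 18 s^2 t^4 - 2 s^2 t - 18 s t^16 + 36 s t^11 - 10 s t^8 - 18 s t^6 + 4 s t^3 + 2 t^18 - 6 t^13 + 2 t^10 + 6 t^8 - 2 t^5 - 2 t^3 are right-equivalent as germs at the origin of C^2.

The Hessian of f at 0 has rank 1. Corank 1: A-series; mu = 2 gives A_2. The Hessian of g at 0 has rank 0. Corank 2; j^3 = -2*t*(s^2 + t^2) splits into three distinct lines over C (the quadratic factor has nonzero discriminant), so D_4. f is A_2 but g is D_4, hence not right-equivalent.

No.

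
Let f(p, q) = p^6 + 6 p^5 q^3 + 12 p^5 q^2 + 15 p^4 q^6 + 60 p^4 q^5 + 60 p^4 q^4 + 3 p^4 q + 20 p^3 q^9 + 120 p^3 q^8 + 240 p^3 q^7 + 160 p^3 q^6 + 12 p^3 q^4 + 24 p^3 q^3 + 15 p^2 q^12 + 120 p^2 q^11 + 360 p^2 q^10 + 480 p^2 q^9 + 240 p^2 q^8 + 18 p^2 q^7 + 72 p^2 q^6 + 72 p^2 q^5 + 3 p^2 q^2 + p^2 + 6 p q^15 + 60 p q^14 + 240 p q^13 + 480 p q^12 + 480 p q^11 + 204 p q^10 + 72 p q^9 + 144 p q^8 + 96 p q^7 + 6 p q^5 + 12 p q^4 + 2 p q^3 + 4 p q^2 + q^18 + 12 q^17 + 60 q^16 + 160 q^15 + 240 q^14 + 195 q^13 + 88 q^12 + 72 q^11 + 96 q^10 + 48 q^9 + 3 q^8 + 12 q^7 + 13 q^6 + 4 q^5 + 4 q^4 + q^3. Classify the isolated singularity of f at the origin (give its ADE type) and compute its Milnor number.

The Hessian of f at 0 is [[2, 0], [0, 0]] with rank 1, so corank 1. A Groebner basis of the Jacobian ideal J(f) in C{p,q} is {q^2, p}; counting standard monomials gives mu = 2. Corank 1: A-series; mu = 2 gives A_2.

Type A_{2}, Milnor number mu = 2.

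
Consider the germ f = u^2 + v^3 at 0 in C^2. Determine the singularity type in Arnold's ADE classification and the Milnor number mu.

Type A_{2}, Milnor number mu = 2.

The Hessian of f at 0 has rank 1. Corank 1: A-series; mu = 2 gives A_2.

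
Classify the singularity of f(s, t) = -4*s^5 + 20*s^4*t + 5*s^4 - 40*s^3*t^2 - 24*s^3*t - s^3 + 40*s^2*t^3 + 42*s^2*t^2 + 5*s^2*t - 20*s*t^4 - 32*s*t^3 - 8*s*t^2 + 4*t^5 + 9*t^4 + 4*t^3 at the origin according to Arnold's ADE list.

The Hessian of f at 0 is [[0, 0], [0, 0]] with rank 0, so corank 2. A Groebner basis of the Jacobian ideal J(f) in C{s,t} is {s*t^2 + s*t - 2*t^2, s*t/2 + t^3 - t^2, s^2 - 2*s*t}; counting standard monomials gives mu = 5. Corank 2; j^3 = -(s - 2*t)^2*(s - t) has shape L^2 M (L != M), so D-series; mu = 5 gives D_5.

D_5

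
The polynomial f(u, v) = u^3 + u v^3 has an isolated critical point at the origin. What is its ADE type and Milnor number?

The Hessian of f at 0 has rank 0. Corank 2; j^3 = u^3 is a perfect cube, so E-series; the 4-jet and mu = 7 give E_7.

Type E_7, Milnor number mu = 7.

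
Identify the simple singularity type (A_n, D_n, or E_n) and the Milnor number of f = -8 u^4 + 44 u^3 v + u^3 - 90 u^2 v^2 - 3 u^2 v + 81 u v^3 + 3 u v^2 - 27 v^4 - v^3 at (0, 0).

Type E_7, Milnor number mu = 7.

The Hessian of f at 0 is [[0, 0], [0, 0]] with rank 0, so corank 2. A Groebner basis of the Jacobian ideal J(f) in C{u,v} is {3*u^2/4 - 3*u*v/2 + v^4 + v^3/4 + 3*v^2/4, u^3 - 15*u^2/4 + 15*u*v/2 - 9*v^3/4 - 15*v^2/4, u^2*v - 9*u^2/4 + 9*u*v/2 - 7*v^3/4 - 9*v^2/4, -u^2 + u*v^2 + 2*u*v - 4*v^3/3 - v^2}; counting standard monomials gives mu = 7. Corank 2; j^3 = (u - v)^3 is a perfect cube, so E-series; the 4-jet and mu = 7 give E_7.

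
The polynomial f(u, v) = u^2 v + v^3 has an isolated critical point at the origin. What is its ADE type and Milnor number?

Type D_{4}, Milnor number mu = 4.

The Hessian of f at 0 has rank 0. Corank 2; j^3 = v*(u^2 + v^2) splits into three distinct lines over C (the quadratic factor has nonzero discriminant), so D_4.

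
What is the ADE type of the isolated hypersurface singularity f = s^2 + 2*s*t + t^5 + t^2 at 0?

The Hessian of f at 0 has rank 1. Corank 1: A-series; mu = 4 gives A_4.

A4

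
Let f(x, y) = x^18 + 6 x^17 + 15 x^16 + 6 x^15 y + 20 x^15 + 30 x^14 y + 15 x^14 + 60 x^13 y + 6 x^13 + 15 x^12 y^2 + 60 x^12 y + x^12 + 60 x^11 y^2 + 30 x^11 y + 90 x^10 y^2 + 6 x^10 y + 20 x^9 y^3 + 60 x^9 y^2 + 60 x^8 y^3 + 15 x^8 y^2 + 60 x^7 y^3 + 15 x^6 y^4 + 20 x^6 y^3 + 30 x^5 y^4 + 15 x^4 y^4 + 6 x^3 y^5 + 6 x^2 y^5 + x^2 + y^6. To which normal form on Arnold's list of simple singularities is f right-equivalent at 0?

A5

The Hessian of f at 0 has rank 1. Corank 1: A-series; mu = 5 gives A_5.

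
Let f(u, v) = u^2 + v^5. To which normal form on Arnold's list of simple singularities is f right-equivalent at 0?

A4

The Hessian of f at 0 has rank 1. Corank 1: A-series; mu = 4 gives A_4.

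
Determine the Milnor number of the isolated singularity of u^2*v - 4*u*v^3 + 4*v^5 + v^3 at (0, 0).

4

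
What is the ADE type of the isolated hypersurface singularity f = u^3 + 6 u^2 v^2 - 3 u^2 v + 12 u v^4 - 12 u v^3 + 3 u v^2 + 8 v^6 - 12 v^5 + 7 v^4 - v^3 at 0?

E6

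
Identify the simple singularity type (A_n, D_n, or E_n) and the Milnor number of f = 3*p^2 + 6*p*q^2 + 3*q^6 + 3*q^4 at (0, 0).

The Hessian of f at 0 has rank 1. Corank 1: A-series; mu = 5 gives A_5.

Type A_5, Milnor number mu = 5.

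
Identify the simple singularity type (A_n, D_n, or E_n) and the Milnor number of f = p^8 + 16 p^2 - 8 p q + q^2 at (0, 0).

The Hessian of f at 0 has rank 1. Corank 1: A-series; mu = 7 gives A_7.

Type A_7, Milnor number mu = 7.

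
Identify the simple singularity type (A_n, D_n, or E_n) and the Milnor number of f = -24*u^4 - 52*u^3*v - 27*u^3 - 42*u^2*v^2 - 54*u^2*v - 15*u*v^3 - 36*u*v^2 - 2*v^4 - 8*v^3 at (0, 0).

The Hessian of f at 0 is [[0, 0], [0, 0]] with rank 0, so corank 2. A Groebner basis of the Jacobian ideal J(f) in C{u,v} is {19683*u^2/4 + 6561*u*v + v^4 - 27*v^3/4 + 2187*v^2, u^3 + 189*u^2/2 + 126*u*v + v^3/6 + 42*v^2, u^2*v - 405*u^2/4 - 135*u*v - 11*v^3/36 - 45*v^2, 81*u^2 + u*v^2 + 108*u*v + 5*v^3/9 + 36*v^2}; counting standard monomials gives mu = 7. Corank 2; j^3 = -(3*u + 2*v)^3 is a perfect cube, so E-series; the 4-jet and mu = 7 give E_7.

Type E_{7}, Milnor number mu = 7.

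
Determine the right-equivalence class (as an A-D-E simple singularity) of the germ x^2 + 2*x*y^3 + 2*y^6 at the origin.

A5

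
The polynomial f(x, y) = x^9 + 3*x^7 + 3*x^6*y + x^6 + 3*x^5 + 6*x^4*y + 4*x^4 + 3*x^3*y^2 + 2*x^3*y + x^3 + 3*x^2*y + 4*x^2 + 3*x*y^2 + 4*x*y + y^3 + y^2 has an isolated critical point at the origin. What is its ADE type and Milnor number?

Type A_{2}, Milnor number mu = 2.

The Hessian of f at 0 has rank 1. Corank 1: A-series; mu = 2 gives A_2.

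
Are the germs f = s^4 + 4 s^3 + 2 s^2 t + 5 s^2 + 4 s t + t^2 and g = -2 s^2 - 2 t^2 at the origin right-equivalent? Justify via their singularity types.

The Hessian of f at 0 has rank 2. Corank 0: nondegenerate Morse point, so A_1. The Hessian of g at 0 has rank 2. Corank 0: nondegenerate Morse point, so A_1. Both have type A_1, hence right-equivalent.

Yes.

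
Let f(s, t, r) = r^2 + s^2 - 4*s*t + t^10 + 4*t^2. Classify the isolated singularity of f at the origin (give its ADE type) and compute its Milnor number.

Type A_9, Milnor number mu = 9.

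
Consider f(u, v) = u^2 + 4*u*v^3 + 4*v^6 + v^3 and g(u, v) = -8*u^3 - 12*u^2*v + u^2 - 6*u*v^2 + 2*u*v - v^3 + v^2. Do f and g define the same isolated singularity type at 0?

The Hessian of f at 0 has rank 1. Corank 1: A-series; mu = 2 gives A_2. The Hessian of g at 0 has rank 1. Corank 1: A-series; mu = 2 gives A_2. Both have type A_2, hence right-equivalent.

Yes.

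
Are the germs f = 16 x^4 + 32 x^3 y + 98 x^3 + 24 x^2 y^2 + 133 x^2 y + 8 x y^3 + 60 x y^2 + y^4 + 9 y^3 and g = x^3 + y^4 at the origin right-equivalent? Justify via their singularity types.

The Hessian of f at 0 is [[0, 0], [0, 0]] with rank 0, so corank 2. A Groebner basis of the Jacobian ideal J(f) in C{x,y} is {x*y^2 + 1029*x*y/8 + 441*y^2/8, -2401*x*y/8 + y^3 - 1029*y^2/8, x^2 + 13*x*y/14 + 3*y^2/14}; counting standard monomials gives mu = 5. Corank 2; j^3 = (2*x + y)*(7*x + 3*y)^2 has shape L^2 M (L != M), so D-series; mu = 5 gives D_5. The Hessian of g at 0 is [[0, 0], [0, 0]] with rank 0, so corank 2. A Groebner basis of the Jacobian ideal J(g) in C{x,y} is {y^3, x^2}; counting standard monomials gives mu = 6. Corank 2; j^3 = x^3 is a perfect cube, so E-series; the 4-jet and mu = 6 give E_6. f is D_5 but g is E_6, hence not right-equivalent.

No.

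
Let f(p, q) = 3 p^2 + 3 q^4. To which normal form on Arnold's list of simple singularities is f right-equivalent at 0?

The Hessian of f at 0 has rank 1. Corank 1: A-series; mu = 3 gives A_3.

A_{3}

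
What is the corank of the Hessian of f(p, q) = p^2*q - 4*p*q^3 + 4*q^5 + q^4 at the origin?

2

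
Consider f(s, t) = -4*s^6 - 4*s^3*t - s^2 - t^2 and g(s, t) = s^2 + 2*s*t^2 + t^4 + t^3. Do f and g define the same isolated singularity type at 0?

No.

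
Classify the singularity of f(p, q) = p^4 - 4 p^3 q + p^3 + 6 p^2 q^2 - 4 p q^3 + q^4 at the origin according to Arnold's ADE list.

E_{6}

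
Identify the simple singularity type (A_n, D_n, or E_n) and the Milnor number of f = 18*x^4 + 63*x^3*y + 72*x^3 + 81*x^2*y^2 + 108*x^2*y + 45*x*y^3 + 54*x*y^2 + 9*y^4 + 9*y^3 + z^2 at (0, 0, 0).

The Hessian of f at 0 is [[0, 0, 0], [0, 0, 0], [0, 0, 2]] with rank 1, so corank 2. A Groebner basis of the Jacobian ideal J(f) in C{x,y,z} is {768*x^2 + 768*x*y + y^4 + 8*y^3 + 192*y^2, x^3 + 36*x^2 + 36*x*y + y^3/2 + 9*y^2, x^2*y - 40*x^2 - 40*x*y - 2*y^3/3 - 10*y^2, 32*x^2 + x*y^2 + 32*x*y + 5*y^3/6 + 8*y^2, z}; counting standard monomials gives mu = 7. Corank 2; j^3 = 9*(2*x + y)^3 is a perfect cube, so E-series; the 4-jet and mu = 7 give E_7.

Type E_7, Milnor number mu = 7.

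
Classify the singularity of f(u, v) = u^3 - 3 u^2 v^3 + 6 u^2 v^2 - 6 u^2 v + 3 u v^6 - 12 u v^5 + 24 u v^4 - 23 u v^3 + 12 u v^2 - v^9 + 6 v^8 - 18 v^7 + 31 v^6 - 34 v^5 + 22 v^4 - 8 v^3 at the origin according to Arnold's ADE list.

E_{7}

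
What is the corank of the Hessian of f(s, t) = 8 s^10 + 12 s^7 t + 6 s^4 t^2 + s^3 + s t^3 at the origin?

Hessian at 0 has rank 0.

2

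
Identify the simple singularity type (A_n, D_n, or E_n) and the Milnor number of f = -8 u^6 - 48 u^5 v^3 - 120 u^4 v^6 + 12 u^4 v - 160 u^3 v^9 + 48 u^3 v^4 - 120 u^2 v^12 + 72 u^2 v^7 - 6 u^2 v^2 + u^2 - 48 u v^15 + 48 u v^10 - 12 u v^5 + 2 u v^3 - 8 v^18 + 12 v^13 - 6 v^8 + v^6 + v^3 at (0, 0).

Type A2, Milnor number mu = 2.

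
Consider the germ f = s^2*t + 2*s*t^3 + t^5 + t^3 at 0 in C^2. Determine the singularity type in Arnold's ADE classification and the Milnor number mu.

The Hessian of f at 0 is [[0, 0], [0, 0]] with rank 0, so corank 2. A Groebner basis of the Jacobian ideal J(f) in C{s,t} is {t^3, s^2 + 3*t^2, s*t}; counting standard monomials gives mu = 4. Corank 2; j^3 = t*(s^2 + t^2) splits into three distinct lines over C (the quadratic factor has nonzero discriminant), so D_4.

Type D_{4}, Milnor number mu = 4.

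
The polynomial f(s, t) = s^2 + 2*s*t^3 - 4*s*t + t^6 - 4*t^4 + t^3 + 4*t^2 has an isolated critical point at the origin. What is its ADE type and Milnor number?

Type A_2, Milnor number mu = 2.

The Hessian of f at 0 is [[2, -4], [-4, 8]] with rank 1, so corank 1. A Groebner basis of the Jacobian ideal J(f) in C{s,t} is {t^2, s - 2*t}; counting standard monomials gives mu = 2. Corank 1: A-series; mu = 2 gives A_2.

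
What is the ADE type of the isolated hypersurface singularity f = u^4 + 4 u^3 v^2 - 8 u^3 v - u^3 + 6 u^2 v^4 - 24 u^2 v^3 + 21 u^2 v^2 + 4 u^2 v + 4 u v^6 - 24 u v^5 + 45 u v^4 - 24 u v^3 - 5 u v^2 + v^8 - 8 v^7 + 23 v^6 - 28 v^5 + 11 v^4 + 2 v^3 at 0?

D_{5}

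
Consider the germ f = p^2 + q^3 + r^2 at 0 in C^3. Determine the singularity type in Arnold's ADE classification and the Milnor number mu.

The Hessian of f at 0 has rank 2. Corank 1: A-series; mu = 2 gives A_2.

Type A_2, Milnor number mu = 2.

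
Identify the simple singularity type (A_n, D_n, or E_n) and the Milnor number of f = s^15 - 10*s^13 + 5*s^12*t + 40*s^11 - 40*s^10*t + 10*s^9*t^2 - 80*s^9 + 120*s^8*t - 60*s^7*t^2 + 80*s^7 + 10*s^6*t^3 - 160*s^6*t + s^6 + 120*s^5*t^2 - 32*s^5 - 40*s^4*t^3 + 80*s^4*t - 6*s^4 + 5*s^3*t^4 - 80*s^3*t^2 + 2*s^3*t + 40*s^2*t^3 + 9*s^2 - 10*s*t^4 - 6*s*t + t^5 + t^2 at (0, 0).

Type A_4, Milnor number mu = 4.

The Hessian of f at 0 has rank 1. Corank 1: A-series; mu = 4 gives A_4.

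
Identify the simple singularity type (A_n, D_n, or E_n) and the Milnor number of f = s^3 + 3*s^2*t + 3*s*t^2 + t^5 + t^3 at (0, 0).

Type E_{8}, Milnor number mu = 8.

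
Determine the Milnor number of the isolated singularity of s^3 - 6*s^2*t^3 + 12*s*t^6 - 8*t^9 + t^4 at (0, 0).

The Hessian of f at 0 has rank 0. Corank 2; j^3 = s^3 is a perfect cube, so E-series; the 4-jet and mu = 6 give E_6.

6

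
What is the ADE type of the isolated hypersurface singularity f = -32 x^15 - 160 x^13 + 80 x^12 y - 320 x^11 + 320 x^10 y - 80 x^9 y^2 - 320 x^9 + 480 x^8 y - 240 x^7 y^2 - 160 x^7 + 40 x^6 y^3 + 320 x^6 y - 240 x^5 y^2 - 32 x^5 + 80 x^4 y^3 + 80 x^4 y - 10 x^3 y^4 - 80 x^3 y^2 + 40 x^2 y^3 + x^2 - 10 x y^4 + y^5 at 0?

A_4

The Hessian of f at 0 is [[2, 0], [0, 0]] with rank 1, so corank 1. A Groebner basis of the Jacobian ideal J(f) in C{x,y} is {y^4, x}; counting standard monomials gives mu = 4. Corank 1: A-series; mu = 4 gives A_4.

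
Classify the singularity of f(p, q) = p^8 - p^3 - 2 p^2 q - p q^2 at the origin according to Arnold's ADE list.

D_{9}

The Hessian of f at 0 has rank 0. Corank 2; j^3 = -p*(p + q)^2 has shape L^2 M (L != M), so D-series; mu = 9 gives D_9.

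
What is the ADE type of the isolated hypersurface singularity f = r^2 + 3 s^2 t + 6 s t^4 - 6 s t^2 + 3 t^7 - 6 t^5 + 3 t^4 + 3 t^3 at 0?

D_5

The Hessian of f at 0 is [[0, 0, 0], [0, 0, 0], [0, 0, 2]] with rank 1, so corank 2. A Groebner basis of the Jacobian ideal J(f) in C{s,t,r} is {s^3 + s^2/4 - t^2/4, s^2/4 + t^3 - t^2/4, s*t - t^2, r}; counting standard monomials gives mu = 5. Corank 2; j^3 = 3*t*(s - t)^2 has shape L^2 M (L != M), so D-series; mu = 5 gives D_5.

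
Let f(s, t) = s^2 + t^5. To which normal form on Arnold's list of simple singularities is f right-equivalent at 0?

The Hessian of f at 0 has rank 1. Corank 1: A-series; mu = 4 gives A_4.

A_4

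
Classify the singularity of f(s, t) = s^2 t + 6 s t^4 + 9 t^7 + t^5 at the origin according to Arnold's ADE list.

D_6

The Hessian of f at 0 is [[0, 0], [0, 0]] with rank 0, so corank 2. A Groebner basis of the Jacobian ideal J(f) in C{s,t} is {s*t/3 + t^4, s*t^2, s^2 - 5*s*t/3}; counting standard monomials gives mu = 6. Corank 2; j^3 = s^2*t has shape L^2 M (L != M), so D-series; mu = 6 gives D_6.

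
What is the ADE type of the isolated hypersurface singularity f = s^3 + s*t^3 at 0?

E_{7}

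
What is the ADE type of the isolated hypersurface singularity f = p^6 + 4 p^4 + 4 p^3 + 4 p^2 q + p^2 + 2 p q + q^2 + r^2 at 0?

A_5

The Hessian of f at 0 is [[2, 2, 0], [2, 2, 0], [0, 0, 2]] with rank 2, so corank 1. A Groebner basis of the Jacobian ideal J(f) in C{p,q,r} is {p*q^2 - 3*p*q/2 + p/4 - q^2 + q/4, 5*p*q/2 - p/2 + q^3 + 3*q^2/2 - q/2, p^2 + p/2 + q/2, r}; counting standard monomials gives mu = 5. Corank 1: A-series; mu = 5 gives A_5.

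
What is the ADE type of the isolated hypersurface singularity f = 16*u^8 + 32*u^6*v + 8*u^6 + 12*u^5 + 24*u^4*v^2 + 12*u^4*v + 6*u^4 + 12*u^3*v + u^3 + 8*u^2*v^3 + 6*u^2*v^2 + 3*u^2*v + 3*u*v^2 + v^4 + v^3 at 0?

The Hessian of f at 0 has rank 0. Corank 2; j^3 = (u + v)^3 is a perfect cube, so E-series; the 4-jet and mu = 6 give E_6.

E6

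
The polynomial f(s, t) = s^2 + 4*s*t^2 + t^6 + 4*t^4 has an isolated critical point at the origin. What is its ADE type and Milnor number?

The Hessian of f at 0 is [[2, 0], [0, 0]] with rank 1, so corank 1. A Groebner basis of the Jacobian ideal J(f) in C{s,t} is {s^3, s^2*t, s/2 + t^2}; counting standard monomials gives mu = 5. Corank 1: A-series; mu = 5 gives A_5.

Type A_{5}, Milnor number mu = 5.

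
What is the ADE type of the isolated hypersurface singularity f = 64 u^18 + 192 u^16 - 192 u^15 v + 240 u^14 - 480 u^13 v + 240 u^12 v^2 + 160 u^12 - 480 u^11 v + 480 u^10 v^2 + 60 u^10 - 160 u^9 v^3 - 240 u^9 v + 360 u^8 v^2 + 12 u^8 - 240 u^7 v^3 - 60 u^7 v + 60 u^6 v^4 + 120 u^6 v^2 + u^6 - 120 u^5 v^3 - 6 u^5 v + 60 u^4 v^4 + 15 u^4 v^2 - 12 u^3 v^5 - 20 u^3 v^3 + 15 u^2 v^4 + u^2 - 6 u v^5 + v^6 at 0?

A_{5}

The Hessian of f at 0 is [[2, 0], [0, 0]] with rank 1, so corank 1. A Groebner basis of the Jacobian ideal J(f) in C{u,v} is {v^5, u}; counting standard monomials gives mu = 5. Corank 1: A-series; mu = 5 gives A_5.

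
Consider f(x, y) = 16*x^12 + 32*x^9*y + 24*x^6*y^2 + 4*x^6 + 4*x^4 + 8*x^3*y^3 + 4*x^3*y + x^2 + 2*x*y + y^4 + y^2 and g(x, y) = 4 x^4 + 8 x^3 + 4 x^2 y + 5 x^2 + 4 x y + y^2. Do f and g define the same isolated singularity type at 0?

No.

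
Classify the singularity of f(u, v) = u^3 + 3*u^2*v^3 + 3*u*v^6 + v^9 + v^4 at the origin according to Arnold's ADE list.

The Hessian of f at 0 is [[0, 0], [0, 0]] with rank 0, so corank 2. A Groebner basis of the Jacobian ideal J(f) in C{u,v} is {v^3, u^2}; counting standard monomials gives mu = 6. Corank 2; j^3 = u^3 is a perfect cube, so E-series; the 4-jet and mu = 6 give E_6.

E_6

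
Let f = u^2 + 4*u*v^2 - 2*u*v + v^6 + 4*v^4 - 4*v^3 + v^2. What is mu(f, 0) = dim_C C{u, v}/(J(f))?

The Hessian of f at 0 is [[2, -2], [-2, 2]] with rank 1, so corank 1. A Groebner basis of the Jacobian ideal J(f) in C{u,v} is {u^3 + 3*u^2/2 - 5*u*v/2 - u/2 + v/2, u^2*v + u^2 - 3*u*v/2 - u/4 + v/4, u/2 + v^2 - v/2}; counting standard monomials gives mu = 5. Corank 1: A-series; mu = 5 gives A_5.

5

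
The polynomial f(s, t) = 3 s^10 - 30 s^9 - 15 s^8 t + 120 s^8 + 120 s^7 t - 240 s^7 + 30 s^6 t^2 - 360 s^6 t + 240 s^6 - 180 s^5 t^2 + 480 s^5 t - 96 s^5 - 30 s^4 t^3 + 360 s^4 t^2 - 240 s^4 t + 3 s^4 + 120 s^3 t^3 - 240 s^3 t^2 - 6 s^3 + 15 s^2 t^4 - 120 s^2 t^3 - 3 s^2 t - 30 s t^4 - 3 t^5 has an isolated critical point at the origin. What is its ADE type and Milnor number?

Type D6, Milnor number mu = 6.

The Hessian of f at 0 has rank 0. Corank 2; j^3 = -3*s^2*(2*s + t) has shape L^2 M (L != M), so D-series; mu = 6 gives D_6.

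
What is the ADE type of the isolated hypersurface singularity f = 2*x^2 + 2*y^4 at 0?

A3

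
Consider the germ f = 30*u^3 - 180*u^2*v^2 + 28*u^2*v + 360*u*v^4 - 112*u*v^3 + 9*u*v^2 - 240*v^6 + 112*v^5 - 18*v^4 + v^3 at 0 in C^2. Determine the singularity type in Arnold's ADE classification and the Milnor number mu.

The Hessian of f at 0 is [[0, 0], [0, 0]] with rank 0, so corank 2. A Groebner basis of the Jacobian ideal J(f) in C{u,v} is {v^3, u^2 - 3*v^2/26, u*v + 9*v^2/26}; counting standard monomials gives mu = 4. Corank 2; j^3 = (3*u + v)*(10*u^2 + 6*u*v + v^2) splits into three distinct lines over C (the quadratic factor has nonzero discriminant), so D_4.

Type D_4, Milnor number mu = 4.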